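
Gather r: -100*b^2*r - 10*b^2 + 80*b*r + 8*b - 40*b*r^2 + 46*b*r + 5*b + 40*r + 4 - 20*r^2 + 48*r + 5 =-10*b^2 + 13*b + r^2*(-40*b - 20) + r*(-100*b^2 + 126*b + 88) + 9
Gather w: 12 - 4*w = 12 - 4*w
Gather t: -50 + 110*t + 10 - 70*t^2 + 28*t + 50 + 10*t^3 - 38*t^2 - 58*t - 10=10*t^3 - 108*t^2 + 80*t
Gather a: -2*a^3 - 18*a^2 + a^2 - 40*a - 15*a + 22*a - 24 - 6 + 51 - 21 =-2*a^3 - 17*a^2 - 33*a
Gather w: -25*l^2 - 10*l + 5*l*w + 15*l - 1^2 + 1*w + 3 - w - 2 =-25*l^2 + 5*l*w + 5*l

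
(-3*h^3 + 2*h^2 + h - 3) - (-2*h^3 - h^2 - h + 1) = -h^3 + 3*h^2 + 2*h - 4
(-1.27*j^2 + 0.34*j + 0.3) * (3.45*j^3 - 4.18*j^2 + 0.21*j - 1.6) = -4.3815*j^5 + 6.4816*j^4 - 0.6529*j^3 + 0.8494*j^2 - 0.481*j - 0.48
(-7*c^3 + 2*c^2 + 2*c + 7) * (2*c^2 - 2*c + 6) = -14*c^5 + 18*c^4 - 42*c^3 + 22*c^2 - 2*c + 42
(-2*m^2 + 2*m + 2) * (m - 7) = -2*m^3 + 16*m^2 - 12*m - 14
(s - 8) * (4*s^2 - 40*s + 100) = 4*s^3 - 72*s^2 + 420*s - 800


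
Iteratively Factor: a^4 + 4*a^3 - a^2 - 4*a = (a + 1)*(a^3 + 3*a^2 - 4*a) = a*(a + 1)*(a^2 + 3*a - 4) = a*(a - 1)*(a + 1)*(a + 4)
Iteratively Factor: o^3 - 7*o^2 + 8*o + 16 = (o - 4)*(o^2 - 3*o - 4) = (o - 4)*(o + 1)*(o - 4)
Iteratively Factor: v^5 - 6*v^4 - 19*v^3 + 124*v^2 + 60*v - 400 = (v + 2)*(v^4 - 8*v^3 - 3*v^2 + 130*v - 200) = (v - 5)*(v + 2)*(v^3 - 3*v^2 - 18*v + 40) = (v - 5)*(v + 2)*(v + 4)*(v^2 - 7*v + 10) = (v - 5)*(v - 2)*(v + 2)*(v + 4)*(v - 5)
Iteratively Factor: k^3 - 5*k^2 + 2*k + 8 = (k - 2)*(k^2 - 3*k - 4) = (k - 4)*(k - 2)*(k + 1)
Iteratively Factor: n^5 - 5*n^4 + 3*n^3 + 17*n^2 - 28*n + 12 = (n - 1)*(n^4 - 4*n^3 - n^2 + 16*n - 12) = (n - 1)^2*(n^3 - 3*n^2 - 4*n + 12) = (n - 2)*(n - 1)^2*(n^2 - n - 6) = (n - 2)*(n - 1)^2*(n + 2)*(n - 3)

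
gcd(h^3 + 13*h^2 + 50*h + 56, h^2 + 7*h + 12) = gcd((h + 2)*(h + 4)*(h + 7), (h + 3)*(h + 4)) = h + 4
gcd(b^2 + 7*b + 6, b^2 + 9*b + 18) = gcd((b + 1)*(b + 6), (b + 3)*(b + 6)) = b + 6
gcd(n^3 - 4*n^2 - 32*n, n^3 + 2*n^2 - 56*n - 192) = n^2 - 4*n - 32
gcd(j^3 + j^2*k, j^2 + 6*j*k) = j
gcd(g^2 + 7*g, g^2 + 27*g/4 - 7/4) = g + 7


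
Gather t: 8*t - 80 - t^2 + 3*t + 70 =-t^2 + 11*t - 10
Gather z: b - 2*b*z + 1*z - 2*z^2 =b - 2*z^2 + z*(1 - 2*b)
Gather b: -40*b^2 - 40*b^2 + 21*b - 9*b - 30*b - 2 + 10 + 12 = -80*b^2 - 18*b + 20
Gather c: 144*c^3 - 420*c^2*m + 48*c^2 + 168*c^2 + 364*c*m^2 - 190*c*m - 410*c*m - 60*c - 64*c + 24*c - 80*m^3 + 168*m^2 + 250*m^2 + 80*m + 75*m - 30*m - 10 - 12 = 144*c^3 + c^2*(216 - 420*m) + c*(364*m^2 - 600*m - 100) - 80*m^3 + 418*m^2 + 125*m - 22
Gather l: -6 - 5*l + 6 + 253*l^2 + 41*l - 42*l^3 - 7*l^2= -42*l^3 + 246*l^2 + 36*l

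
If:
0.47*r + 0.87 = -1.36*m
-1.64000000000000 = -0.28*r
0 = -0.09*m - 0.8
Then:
No Solution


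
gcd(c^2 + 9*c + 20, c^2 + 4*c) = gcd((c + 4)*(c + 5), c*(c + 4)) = c + 4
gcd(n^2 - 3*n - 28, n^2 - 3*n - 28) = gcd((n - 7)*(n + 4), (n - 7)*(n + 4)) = n^2 - 3*n - 28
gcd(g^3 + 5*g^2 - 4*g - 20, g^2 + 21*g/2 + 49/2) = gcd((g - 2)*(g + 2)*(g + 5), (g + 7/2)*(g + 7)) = 1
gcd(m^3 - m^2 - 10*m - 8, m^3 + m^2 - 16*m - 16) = m^2 - 3*m - 4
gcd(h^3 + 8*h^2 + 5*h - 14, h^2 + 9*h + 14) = h^2 + 9*h + 14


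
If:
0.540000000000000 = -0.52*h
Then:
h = -1.04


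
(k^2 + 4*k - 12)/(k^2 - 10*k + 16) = (k + 6)/(k - 8)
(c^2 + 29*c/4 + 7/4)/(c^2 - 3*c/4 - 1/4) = (c + 7)/(c - 1)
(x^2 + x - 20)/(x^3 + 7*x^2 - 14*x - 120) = 1/(x + 6)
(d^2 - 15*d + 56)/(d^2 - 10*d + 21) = (d - 8)/(d - 3)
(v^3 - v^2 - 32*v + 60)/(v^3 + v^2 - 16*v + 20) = (v^2 + v - 30)/(v^2 + 3*v - 10)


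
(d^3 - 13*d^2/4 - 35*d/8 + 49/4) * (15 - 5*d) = -5*d^4 + 125*d^3/4 - 215*d^2/8 - 1015*d/8 + 735/4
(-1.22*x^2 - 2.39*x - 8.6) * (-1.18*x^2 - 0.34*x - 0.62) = 1.4396*x^4 + 3.235*x^3 + 11.717*x^2 + 4.4058*x + 5.332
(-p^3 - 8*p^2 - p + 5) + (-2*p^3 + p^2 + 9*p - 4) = -3*p^3 - 7*p^2 + 8*p + 1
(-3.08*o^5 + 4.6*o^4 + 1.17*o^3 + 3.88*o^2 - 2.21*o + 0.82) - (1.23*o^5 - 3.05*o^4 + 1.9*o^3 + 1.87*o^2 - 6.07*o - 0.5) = -4.31*o^5 + 7.65*o^4 - 0.73*o^3 + 2.01*o^2 + 3.86*o + 1.32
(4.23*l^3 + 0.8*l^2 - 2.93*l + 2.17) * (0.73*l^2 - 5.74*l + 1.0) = 3.0879*l^5 - 23.6962*l^4 - 2.5009*l^3 + 19.2023*l^2 - 15.3858*l + 2.17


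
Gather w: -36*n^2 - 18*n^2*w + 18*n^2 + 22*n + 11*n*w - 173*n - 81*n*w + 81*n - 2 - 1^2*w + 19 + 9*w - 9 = -18*n^2 - 70*n + w*(-18*n^2 - 70*n + 8) + 8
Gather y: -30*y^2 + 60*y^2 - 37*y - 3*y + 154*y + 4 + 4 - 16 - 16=30*y^2 + 114*y - 24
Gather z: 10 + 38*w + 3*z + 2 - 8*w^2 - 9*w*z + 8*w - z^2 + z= -8*w^2 + 46*w - z^2 + z*(4 - 9*w) + 12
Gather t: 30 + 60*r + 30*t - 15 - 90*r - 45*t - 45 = -30*r - 15*t - 30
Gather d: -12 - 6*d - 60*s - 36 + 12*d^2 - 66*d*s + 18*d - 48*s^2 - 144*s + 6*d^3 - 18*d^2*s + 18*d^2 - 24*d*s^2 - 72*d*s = 6*d^3 + d^2*(30 - 18*s) + d*(-24*s^2 - 138*s + 12) - 48*s^2 - 204*s - 48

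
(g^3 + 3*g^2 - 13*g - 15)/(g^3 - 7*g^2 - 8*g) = (g^2 + 2*g - 15)/(g*(g - 8))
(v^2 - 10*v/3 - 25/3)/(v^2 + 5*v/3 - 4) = (3*v^2 - 10*v - 25)/(3*v^2 + 5*v - 12)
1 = 1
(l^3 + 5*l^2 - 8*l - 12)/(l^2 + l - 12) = (l^3 + 5*l^2 - 8*l - 12)/(l^2 + l - 12)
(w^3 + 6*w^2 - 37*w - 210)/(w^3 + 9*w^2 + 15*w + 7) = (w^2 - w - 30)/(w^2 + 2*w + 1)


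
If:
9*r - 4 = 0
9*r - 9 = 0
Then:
No Solution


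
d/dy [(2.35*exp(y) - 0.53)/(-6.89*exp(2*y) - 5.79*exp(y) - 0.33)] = (16.1915*exp(2*y) - 7.3034*exp(y) - 3.8442)*exp(y)/(47.4721*exp(4*y) + 79.7862*exp(3*y) + 38.0715*exp(2*y) + 3.8214*exp(y) + 0.1089)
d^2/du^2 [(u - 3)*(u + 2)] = 2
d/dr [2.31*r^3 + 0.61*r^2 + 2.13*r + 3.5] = 6.93*r^2 + 1.22*r + 2.13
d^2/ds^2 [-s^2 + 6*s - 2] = -2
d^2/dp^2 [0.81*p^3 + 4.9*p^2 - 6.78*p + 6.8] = 4.86*p + 9.8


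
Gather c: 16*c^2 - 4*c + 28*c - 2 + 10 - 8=16*c^2 + 24*c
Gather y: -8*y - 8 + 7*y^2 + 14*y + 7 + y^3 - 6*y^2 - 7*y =y^3 + y^2 - y - 1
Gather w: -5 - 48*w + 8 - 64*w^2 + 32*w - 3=-64*w^2 - 16*w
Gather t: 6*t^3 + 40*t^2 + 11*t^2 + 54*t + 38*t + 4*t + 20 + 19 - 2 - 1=6*t^3 + 51*t^2 + 96*t + 36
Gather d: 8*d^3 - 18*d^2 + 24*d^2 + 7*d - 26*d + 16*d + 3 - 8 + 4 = 8*d^3 + 6*d^2 - 3*d - 1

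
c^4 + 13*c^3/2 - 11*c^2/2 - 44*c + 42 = (c - 2)*(c - 1)*(c + 7/2)*(c + 6)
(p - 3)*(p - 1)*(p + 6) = p^3 + 2*p^2 - 21*p + 18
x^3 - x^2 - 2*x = x*(x - 2)*(x + 1)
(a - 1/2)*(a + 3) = a^2 + 5*a/2 - 3/2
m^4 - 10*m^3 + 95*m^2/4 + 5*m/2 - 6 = (m - 6)*(m - 4)*(m - 1/2)*(m + 1/2)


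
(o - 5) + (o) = 2*o - 5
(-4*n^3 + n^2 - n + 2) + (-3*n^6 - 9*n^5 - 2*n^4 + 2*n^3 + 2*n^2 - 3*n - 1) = -3*n^6 - 9*n^5 - 2*n^4 - 2*n^3 + 3*n^2 - 4*n + 1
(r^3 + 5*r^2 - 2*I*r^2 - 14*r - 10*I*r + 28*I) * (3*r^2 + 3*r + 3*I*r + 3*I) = 3*r^5 + 18*r^4 - 3*I*r^4 - 21*r^3 - 18*I*r^3 - 6*r^2 + 27*I*r^2 - 54*r + 42*I*r - 84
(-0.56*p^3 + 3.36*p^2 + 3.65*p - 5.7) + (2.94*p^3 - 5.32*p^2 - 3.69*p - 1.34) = 2.38*p^3 - 1.96*p^2 - 0.04*p - 7.04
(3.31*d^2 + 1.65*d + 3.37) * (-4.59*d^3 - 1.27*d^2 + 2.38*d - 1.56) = -15.1929*d^5 - 11.7772*d^4 - 9.686*d^3 - 5.5165*d^2 + 5.4466*d - 5.2572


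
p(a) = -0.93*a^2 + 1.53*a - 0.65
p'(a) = 1.53 - 1.86*a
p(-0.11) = -0.83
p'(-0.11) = 1.73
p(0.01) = -0.63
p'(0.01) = 1.51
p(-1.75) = -6.18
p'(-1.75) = 4.78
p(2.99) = -4.39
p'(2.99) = -4.03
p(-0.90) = -2.78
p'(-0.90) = 3.20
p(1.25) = -0.19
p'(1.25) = -0.80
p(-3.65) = -18.62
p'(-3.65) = 8.32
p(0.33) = -0.25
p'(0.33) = 0.92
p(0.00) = -0.65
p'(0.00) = 1.53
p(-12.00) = -152.93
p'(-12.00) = 23.85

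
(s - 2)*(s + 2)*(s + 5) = s^3 + 5*s^2 - 4*s - 20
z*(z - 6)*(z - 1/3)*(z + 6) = z^4 - z^3/3 - 36*z^2 + 12*z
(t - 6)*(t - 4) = t^2 - 10*t + 24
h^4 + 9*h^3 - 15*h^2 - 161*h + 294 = (h - 3)*(h - 2)*(h + 7)^2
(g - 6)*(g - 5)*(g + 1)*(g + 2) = g^4 - 8*g^3 - g^2 + 68*g + 60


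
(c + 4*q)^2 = c^2 + 8*c*q + 16*q^2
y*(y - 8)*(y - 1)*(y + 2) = y^4 - 7*y^3 - 10*y^2 + 16*y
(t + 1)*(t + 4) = t^2 + 5*t + 4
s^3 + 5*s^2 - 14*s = s*(s - 2)*(s + 7)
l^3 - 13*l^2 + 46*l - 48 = (l - 8)*(l - 3)*(l - 2)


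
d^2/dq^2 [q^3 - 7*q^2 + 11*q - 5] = 6*q - 14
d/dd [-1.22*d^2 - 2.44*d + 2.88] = -2.44*d - 2.44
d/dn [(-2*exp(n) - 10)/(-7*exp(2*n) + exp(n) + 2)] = 2*(-(exp(n) + 5)*(14*exp(n) - 1) + 7*exp(2*n) - exp(n) - 2)*exp(n)/(-7*exp(2*n) + exp(n) + 2)^2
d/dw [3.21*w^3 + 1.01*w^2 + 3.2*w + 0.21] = 9.63*w^2 + 2.02*w + 3.2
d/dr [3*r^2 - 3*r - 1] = 6*r - 3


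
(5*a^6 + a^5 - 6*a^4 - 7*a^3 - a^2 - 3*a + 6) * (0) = 0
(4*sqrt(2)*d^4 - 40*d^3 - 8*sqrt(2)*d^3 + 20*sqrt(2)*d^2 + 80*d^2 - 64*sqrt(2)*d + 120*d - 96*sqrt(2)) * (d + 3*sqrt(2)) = 4*sqrt(2)*d^5 - 16*d^4 - 8*sqrt(2)*d^4 - 100*sqrt(2)*d^3 + 32*d^3 + 240*d^2 + 176*sqrt(2)*d^2 - 384*d + 264*sqrt(2)*d - 576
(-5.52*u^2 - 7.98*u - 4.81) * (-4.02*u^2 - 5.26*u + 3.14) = 22.1904*u^4 + 61.1148*u^3 + 43.9782*u^2 + 0.243399999999994*u - 15.1034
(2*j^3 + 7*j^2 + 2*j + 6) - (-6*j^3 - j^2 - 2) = 8*j^3 + 8*j^2 + 2*j + 8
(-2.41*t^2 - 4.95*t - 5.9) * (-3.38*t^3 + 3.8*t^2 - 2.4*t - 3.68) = 8.1458*t^5 + 7.573*t^4 + 6.916*t^3 - 1.6712*t^2 + 32.376*t + 21.712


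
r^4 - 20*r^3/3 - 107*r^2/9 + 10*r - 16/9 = (r - 8)*(r - 1/3)^2*(r + 2)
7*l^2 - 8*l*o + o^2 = (-7*l + o)*(-l + o)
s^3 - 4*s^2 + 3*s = s*(s - 3)*(s - 1)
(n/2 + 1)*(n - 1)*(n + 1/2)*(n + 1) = n^4/2 + 5*n^3/4 - 5*n/4 - 1/2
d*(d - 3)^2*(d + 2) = d^4 - 4*d^3 - 3*d^2 + 18*d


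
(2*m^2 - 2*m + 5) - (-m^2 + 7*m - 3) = 3*m^2 - 9*m + 8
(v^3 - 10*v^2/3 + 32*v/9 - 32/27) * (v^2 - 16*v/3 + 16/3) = v^5 - 26*v^4/3 + 80*v^3/3 - 1024*v^2/27 + 2048*v/81 - 512/81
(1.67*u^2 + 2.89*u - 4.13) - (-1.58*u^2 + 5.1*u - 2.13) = 3.25*u^2 - 2.21*u - 2.0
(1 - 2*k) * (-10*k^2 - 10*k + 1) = 20*k^3 + 10*k^2 - 12*k + 1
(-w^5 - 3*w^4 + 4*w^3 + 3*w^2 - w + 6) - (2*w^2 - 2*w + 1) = -w^5 - 3*w^4 + 4*w^3 + w^2 + w + 5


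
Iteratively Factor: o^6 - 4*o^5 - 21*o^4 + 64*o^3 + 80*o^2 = (o + 1)*(o^5 - 5*o^4 - 16*o^3 + 80*o^2) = o*(o + 1)*(o^4 - 5*o^3 - 16*o^2 + 80*o) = o*(o - 5)*(o + 1)*(o^3 - 16*o) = o*(o - 5)*(o + 1)*(o + 4)*(o^2 - 4*o) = o^2*(o - 5)*(o + 1)*(o + 4)*(o - 4)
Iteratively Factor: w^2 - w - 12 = (w - 4)*(w + 3)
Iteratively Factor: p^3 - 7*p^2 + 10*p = (p - 5)*(p^2 - 2*p) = p*(p - 5)*(p - 2)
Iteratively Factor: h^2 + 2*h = (h)*(h + 2)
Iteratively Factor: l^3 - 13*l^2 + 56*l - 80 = (l - 4)*(l^2 - 9*l + 20) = (l - 5)*(l - 4)*(l - 4)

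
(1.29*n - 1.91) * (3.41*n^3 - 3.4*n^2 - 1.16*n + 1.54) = 4.3989*n^4 - 10.8991*n^3 + 4.9976*n^2 + 4.2022*n - 2.9414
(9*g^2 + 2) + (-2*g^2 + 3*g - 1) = 7*g^2 + 3*g + 1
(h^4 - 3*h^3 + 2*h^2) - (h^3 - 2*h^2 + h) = h^4 - 4*h^3 + 4*h^2 - h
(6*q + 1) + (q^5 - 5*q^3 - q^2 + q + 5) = q^5 - 5*q^3 - q^2 + 7*q + 6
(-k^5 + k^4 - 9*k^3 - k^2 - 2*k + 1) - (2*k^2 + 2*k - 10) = -k^5 + k^4 - 9*k^3 - 3*k^2 - 4*k + 11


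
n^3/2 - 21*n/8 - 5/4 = (n/2 + 1)*(n - 5/2)*(n + 1/2)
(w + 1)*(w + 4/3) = w^2 + 7*w/3 + 4/3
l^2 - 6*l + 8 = (l - 4)*(l - 2)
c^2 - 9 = (c - 3)*(c + 3)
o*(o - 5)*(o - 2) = o^3 - 7*o^2 + 10*o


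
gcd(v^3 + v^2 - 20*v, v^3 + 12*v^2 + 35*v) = v^2 + 5*v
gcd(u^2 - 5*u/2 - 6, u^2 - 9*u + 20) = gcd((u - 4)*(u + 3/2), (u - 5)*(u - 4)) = u - 4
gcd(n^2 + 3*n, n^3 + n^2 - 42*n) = n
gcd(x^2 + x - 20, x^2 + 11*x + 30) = x + 5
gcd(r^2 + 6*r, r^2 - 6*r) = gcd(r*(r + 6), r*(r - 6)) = r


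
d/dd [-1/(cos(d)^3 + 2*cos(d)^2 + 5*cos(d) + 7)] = (3*sin(d)^2 - 4*cos(d) - 8)*sin(d)/(cos(d)^3 + 2*cos(d)^2 + 5*cos(d) + 7)^2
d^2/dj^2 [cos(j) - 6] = -cos(j)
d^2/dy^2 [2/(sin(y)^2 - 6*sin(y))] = 4*(-2*sin(y) + 9 - 15/sin(y) - 18/sin(y)^2 + 36/sin(y)^3)/(sin(y) - 6)^3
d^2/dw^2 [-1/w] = -2/w^3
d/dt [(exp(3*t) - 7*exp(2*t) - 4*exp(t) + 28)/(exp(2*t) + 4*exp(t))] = (exp(4*t) + 8*exp(3*t) - 24*exp(2*t) - 56*exp(t) - 112)*exp(-t)/(exp(2*t) + 8*exp(t) + 16)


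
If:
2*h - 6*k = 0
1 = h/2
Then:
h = 2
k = 2/3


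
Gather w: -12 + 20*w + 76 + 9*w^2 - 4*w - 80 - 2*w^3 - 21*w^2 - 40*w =-2*w^3 - 12*w^2 - 24*w - 16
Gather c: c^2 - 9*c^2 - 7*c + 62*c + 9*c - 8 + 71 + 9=-8*c^2 + 64*c + 72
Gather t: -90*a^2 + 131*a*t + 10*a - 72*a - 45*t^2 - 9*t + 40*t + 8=-90*a^2 - 62*a - 45*t^2 + t*(131*a + 31) + 8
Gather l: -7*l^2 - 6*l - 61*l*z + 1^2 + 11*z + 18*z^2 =-7*l^2 + l*(-61*z - 6) + 18*z^2 + 11*z + 1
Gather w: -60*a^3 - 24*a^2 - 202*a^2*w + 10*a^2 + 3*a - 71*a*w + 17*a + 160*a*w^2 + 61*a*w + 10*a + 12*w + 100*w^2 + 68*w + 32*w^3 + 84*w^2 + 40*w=-60*a^3 - 14*a^2 + 30*a + 32*w^3 + w^2*(160*a + 184) + w*(-202*a^2 - 10*a + 120)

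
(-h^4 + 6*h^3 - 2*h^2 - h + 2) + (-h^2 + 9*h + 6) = -h^4 + 6*h^3 - 3*h^2 + 8*h + 8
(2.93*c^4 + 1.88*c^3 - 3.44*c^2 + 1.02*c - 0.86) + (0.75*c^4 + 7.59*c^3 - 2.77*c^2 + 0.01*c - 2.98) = 3.68*c^4 + 9.47*c^3 - 6.21*c^2 + 1.03*c - 3.84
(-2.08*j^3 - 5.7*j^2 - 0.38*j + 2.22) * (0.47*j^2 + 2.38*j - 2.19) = -0.9776*j^5 - 7.6294*j^4 - 9.1894*j^3 + 12.622*j^2 + 6.1158*j - 4.8618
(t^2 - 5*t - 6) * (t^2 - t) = t^4 - 6*t^3 - t^2 + 6*t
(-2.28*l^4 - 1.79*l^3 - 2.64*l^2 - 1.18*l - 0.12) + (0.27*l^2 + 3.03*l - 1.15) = -2.28*l^4 - 1.79*l^3 - 2.37*l^2 + 1.85*l - 1.27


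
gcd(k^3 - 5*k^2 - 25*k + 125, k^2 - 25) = k^2 - 25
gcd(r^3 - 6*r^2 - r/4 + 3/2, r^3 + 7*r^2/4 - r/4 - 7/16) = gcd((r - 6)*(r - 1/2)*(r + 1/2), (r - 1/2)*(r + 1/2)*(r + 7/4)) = r^2 - 1/4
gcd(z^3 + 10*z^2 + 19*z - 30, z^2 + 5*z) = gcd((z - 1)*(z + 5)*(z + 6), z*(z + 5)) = z + 5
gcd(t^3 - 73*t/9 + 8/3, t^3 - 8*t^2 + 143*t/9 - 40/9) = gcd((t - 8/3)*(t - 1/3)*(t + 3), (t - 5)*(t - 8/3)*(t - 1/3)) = t^2 - 3*t + 8/9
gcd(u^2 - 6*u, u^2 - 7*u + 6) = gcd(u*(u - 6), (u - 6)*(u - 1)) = u - 6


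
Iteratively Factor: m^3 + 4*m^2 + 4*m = (m + 2)*(m^2 + 2*m) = (m + 2)^2*(m)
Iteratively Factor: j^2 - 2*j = (j - 2)*(j)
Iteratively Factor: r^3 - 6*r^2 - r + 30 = (r - 5)*(r^2 - r - 6) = (r - 5)*(r + 2)*(r - 3)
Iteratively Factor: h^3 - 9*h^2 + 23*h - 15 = (h - 3)*(h^2 - 6*h + 5) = (h - 3)*(h - 1)*(h - 5)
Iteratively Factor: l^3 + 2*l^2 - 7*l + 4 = (l + 4)*(l^2 - 2*l + 1) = (l - 1)*(l + 4)*(l - 1)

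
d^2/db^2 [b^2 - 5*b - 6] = 2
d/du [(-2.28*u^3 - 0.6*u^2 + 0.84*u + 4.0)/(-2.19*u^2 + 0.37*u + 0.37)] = (4.9932*u^4 - 1.6872*u^3 - 0.913199999999999*u^2 + 17.076*u - 1.1692)/(4.7961*u^4 - 1.6206*u^3 - 1.4837*u^2 + 0.2738*u + 0.1369)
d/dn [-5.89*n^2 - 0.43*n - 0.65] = -11.78*n - 0.43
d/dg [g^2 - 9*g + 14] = 2*g - 9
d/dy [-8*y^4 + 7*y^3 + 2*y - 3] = -32*y^3 + 21*y^2 + 2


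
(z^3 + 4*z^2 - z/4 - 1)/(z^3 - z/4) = (z + 4)/z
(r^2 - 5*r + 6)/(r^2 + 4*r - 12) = (r - 3)/(r + 6)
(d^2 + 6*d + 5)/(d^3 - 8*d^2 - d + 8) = (d + 5)/(d^2 - 9*d + 8)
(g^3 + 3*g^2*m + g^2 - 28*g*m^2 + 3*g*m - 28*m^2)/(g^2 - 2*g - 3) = (g^2 + 3*g*m - 28*m^2)/(g - 3)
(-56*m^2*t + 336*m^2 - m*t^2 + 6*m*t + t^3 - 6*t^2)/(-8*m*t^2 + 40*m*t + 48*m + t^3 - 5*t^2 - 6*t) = (7*m + t)/(t + 1)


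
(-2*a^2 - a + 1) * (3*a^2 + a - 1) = -6*a^4 - 5*a^3 + 4*a^2 + 2*a - 1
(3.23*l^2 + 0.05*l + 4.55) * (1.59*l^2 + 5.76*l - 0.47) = 5.1357*l^4 + 18.6843*l^3 + 6.0044*l^2 + 26.1845*l - 2.1385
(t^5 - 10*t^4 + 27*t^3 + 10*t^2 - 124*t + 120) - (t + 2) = t^5 - 10*t^4 + 27*t^3 + 10*t^2 - 125*t + 118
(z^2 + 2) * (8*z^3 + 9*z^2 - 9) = 8*z^5 + 9*z^4 + 16*z^3 + 9*z^2 - 18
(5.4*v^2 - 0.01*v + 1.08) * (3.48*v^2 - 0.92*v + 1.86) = 18.792*v^4 - 5.0028*v^3 + 13.8116*v^2 - 1.0122*v + 2.0088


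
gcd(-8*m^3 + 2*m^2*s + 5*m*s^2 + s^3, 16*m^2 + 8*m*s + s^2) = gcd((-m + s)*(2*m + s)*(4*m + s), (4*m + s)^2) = 4*m + s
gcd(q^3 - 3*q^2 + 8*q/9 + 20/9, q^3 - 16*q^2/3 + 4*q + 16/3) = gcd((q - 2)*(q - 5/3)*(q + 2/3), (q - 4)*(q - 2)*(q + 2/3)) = q^2 - 4*q/3 - 4/3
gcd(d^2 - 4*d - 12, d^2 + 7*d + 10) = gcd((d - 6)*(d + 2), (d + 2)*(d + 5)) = d + 2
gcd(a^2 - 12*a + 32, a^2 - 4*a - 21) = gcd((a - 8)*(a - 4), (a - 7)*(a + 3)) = 1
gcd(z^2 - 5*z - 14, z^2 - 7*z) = z - 7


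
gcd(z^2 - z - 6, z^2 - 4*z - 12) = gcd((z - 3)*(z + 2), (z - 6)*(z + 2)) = z + 2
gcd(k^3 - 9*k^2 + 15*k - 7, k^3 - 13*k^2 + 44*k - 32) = k - 1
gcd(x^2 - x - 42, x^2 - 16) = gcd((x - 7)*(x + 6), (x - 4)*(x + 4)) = 1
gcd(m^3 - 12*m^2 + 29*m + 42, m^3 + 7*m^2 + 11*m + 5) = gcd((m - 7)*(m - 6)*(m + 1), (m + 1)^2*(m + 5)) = m + 1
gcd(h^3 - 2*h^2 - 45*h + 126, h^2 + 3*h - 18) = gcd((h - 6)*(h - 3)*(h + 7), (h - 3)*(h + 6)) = h - 3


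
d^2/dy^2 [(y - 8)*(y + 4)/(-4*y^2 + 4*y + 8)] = 3*(y^3 + 30*y^2 - 24*y + 28)/(2*(y^6 - 3*y^5 - 3*y^4 + 11*y^3 + 6*y^2 - 12*y - 8))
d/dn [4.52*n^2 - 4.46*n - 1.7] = 9.04*n - 4.46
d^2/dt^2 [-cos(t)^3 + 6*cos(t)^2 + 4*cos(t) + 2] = -13*cos(t)/4 - 12*cos(2*t) + 9*cos(3*t)/4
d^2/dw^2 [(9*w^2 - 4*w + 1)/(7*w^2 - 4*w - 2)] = 14*(8*w^3 + 75*w^2 - 36*w + 14)/(343*w^6 - 588*w^5 + 42*w^4 + 272*w^3 - 12*w^2 - 48*w - 8)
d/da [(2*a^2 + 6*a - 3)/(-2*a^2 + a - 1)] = (14*a^2 - 16*a - 3)/(4*a^4 - 4*a^3 + 5*a^2 - 2*a + 1)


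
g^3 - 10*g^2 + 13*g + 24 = (g - 8)*(g - 3)*(g + 1)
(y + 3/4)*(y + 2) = y^2 + 11*y/4 + 3/2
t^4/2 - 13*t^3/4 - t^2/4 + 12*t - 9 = (t/2 + 1)*(t - 6)*(t - 3/2)*(t - 1)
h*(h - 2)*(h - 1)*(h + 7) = h^4 + 4*h^3 - 19*h^2 + 14*h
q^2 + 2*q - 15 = (q - 3)*(q + 5)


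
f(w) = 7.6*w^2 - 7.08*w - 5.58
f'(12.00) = 175.32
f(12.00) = 1003.86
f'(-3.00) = -52.68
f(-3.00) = 84.06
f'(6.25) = 87.92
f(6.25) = 247.04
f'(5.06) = 69.83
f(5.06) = 153.18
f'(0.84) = 5.69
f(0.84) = -6.16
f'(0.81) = 5.23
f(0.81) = -6.33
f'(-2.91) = -51.31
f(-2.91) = 79.38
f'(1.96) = 22.71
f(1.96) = 9.74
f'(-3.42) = -59.06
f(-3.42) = 107.53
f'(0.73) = 4.02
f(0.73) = -6.70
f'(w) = 15.2*w - 7.08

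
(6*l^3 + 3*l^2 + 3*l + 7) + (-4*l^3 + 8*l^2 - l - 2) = 2*l^3 + 11*l^2 + 2*l + 5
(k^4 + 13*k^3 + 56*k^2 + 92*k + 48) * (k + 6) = k^5 + 19*k^4 + 134*k^3 + 428*k^2 + 600*k + 288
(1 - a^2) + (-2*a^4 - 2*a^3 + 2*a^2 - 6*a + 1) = -2*a^4 - 2*a^3 + a^2 - 6*a + 2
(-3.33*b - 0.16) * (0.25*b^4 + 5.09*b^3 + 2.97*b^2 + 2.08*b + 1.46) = -0.8325*b^5 - 16.9897*b^4 - 10.7045*b^3 - 7.4016*b^2 - 5.1946*b - 0.2336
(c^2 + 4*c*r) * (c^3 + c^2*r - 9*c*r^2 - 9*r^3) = c^5 + 5*c^4*r - 5*c^3*r^2 - 45*c^2*r^3 - 36*c*r^4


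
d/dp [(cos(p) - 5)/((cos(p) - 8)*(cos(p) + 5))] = (cos(p)^2 - 10*cos(p) + 55)*sin(p)/((cos(p) - 8)^2*(cos(p) + 5)^2)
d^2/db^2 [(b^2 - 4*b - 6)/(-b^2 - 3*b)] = 2*(7*b^3 + 18*b^2 + 54*b + 54)/(b^3*(b^3 + 9*b^2 + 27*b + 27))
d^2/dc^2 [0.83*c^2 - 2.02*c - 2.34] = 1.66000000000000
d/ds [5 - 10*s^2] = -20*s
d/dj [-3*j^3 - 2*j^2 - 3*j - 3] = -9*j^2 - 4*j - 3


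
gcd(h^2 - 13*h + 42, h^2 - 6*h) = h - 6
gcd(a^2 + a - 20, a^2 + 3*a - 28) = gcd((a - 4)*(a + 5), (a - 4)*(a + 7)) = a - 4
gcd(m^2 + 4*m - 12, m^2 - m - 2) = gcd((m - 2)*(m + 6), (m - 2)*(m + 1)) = m - 2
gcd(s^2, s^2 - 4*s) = s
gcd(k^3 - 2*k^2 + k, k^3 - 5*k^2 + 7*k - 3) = k^2 - 2*k + 1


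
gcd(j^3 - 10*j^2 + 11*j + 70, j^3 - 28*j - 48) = j + 2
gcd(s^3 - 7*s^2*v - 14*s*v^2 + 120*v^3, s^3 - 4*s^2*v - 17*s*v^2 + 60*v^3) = s^2 - s*v - 20*v^2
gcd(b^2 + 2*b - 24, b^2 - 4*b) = b - 4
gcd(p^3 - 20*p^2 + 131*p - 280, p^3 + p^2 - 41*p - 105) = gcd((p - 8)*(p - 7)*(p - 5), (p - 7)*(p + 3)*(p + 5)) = p - 7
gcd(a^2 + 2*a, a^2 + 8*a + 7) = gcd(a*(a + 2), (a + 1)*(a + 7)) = 1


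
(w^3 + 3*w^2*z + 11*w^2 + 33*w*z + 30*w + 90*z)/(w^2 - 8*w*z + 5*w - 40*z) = (-w^2 - 3*w*z - 6*w - 18*z)/(-w + 8*z)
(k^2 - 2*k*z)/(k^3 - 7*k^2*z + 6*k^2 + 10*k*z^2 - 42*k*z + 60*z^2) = k/(k^2 - 5*k*z + 6*k - 30*z)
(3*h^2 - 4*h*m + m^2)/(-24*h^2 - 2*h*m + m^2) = (-3*h^2 + 4*h*m - m^2)/(24*h^2 + 2*h*m - m^2)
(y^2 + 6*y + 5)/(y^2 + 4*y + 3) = (y + 5)/(y + 3)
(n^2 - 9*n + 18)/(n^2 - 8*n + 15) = (n - 6)/(n - 5)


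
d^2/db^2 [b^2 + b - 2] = 2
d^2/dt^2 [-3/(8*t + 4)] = -6/(2*t + 1)^3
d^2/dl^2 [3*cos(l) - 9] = -3*cos(l)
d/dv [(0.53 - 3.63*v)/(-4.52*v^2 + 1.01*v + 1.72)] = (-16.4076*v^2 + 4.7912*v - 6.7789)/(20.4304*v^4 - 9.1304*v^3 - 14.5287*v^2 + 3.4744*v + 2.9584)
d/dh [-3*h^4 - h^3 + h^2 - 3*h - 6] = -12*h^3 - 3*h^2 + 2*h - 3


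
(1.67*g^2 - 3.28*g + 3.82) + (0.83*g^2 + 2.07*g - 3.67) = 2.5*g^2 - 1.21*g + 0.15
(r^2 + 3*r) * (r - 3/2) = r^3 + 3*r^2/2 - 9*r/2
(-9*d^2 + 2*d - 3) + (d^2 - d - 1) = -8*d^2 + d - 4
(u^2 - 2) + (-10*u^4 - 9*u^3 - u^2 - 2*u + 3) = -10*u^4 - 9*u^3 - 2*u + 1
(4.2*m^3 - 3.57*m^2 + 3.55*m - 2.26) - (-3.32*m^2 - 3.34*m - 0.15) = 4.2*m^3 - 0.25*m^2 + 6.89*m - 2.11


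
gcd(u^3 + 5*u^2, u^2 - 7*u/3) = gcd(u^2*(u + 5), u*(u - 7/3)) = u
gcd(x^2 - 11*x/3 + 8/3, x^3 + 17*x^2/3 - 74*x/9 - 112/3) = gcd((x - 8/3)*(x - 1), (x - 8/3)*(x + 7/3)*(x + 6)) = x - 8/3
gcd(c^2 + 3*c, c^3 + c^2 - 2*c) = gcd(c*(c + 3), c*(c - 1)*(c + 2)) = c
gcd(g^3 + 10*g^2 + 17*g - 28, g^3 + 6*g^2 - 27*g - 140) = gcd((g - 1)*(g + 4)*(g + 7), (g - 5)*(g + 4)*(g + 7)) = g^2 + 11*g + 28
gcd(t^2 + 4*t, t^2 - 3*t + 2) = 1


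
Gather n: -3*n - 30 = -3*n - 30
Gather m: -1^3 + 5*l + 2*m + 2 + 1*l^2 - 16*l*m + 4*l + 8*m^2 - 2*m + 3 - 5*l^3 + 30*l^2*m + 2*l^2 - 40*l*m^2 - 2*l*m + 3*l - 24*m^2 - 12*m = -5*l^3 + 3*l^2 + 12*l + m^2*(-40*l - 16) + m*(30*l^2 - 18*l - 12) + 4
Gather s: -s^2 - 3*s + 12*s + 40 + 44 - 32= -s^2 + 9*s + 52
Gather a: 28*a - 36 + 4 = 28*a - 32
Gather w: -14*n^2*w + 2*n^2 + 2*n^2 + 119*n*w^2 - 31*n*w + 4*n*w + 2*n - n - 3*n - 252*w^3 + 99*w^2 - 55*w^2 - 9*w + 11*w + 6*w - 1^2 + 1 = 4*n^2 - 2*n - 252*w^3 + w^2*(119*n + 44) + w*(-14*n^2 - 27*n + 8)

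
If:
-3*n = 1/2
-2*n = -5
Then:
No Solution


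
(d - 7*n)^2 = d^2 - 14*d*n + 49*n^2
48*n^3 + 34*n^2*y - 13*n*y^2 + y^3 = (-8*n + y)*(-6*n + y)*(n + y)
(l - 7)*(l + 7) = l^2 - 49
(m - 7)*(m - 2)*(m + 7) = m^3 - 2*m^2 - 49*m + 98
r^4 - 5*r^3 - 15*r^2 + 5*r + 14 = (r - 7)*(r - 1)*(r + 1)*(r + 2)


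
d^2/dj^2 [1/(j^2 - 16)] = 2*(3*j^2 + 16)/(j^2 - 16)^3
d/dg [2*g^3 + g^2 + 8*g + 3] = 6*g^2 + 2*g + 8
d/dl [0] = 0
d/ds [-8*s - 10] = -8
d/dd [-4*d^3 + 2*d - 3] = 2 - 12*d^2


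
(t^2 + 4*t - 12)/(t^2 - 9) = (t^2 + 4*t - 12)/(t^2 - 9)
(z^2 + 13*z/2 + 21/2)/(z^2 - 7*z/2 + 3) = (2*z^2 + 13*z + 21)/(2*z^2 - 7*z + 6)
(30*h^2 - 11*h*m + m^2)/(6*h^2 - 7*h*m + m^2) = (5*h - m)/(h - m)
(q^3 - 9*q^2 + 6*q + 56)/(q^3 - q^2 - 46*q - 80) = (q^2 - 11*q + 28)/(q^2 - 3*q - 40)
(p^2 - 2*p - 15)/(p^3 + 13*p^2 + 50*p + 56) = (p^2 - 2*p - 15)/(p^3 + 13*p^2 + 50*p + 56)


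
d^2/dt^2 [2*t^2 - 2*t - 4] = 4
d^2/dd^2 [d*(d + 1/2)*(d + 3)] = 6*d + 7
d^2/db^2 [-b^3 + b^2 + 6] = 2 - 6*b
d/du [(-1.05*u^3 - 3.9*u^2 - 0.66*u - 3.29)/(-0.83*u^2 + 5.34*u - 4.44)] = (0.8715*u^4 - 11.214*u^3 - 7.3878*u^2 + 29.1706*u + 20.499)/(0.6889*u^4 - 8.8644*u^3 + 35.886*u^2 - 47.4192*u + 19.7136)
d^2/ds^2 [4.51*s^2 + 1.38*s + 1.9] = 9.02000000000000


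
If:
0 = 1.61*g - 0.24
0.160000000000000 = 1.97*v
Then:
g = 0.15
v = 0.08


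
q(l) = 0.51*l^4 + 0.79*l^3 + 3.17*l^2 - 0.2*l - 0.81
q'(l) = 2.04*l^3 + 2.37*l^2 + 6.34*l - 0.2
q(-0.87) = 1.54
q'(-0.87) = -5.27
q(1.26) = 6.84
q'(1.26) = 15.63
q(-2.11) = 16.41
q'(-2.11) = -22.19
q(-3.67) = 96.09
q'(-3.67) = -92.39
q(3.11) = 100.70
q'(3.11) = 103.80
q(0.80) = 1.67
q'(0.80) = 7.43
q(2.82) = 73.80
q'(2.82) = 82.27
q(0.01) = -0.81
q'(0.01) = -0.14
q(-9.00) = 3027.96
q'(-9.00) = -1352.45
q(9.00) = 4176.18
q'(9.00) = 1735.99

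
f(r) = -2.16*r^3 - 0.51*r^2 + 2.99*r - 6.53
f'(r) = -6.48*r^2 - 1.02*r + 2.99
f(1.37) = -8.95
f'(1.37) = -10.57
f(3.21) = -73.63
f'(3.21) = -67.05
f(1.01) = -6.26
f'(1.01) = -4.65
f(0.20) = -5.97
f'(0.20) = 2.53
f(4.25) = -168.85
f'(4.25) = -118.39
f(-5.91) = 403.86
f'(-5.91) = -217.32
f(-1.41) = -5.70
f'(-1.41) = -8.45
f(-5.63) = 345.93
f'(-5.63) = -196.66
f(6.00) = -473.51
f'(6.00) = -236.41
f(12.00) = -3776.57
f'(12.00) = -942.37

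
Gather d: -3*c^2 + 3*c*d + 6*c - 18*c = -3*c^2 + 3*c*d - 12*c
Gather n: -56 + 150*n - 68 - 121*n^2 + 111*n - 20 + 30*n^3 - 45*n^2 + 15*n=30*n^3 - 166*n^2 + 276*n - 144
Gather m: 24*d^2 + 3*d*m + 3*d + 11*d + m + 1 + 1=24*d^2 + 14*d + m*(3*d + 1) + 2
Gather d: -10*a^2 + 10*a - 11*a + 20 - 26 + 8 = -10*a^2 - a + 2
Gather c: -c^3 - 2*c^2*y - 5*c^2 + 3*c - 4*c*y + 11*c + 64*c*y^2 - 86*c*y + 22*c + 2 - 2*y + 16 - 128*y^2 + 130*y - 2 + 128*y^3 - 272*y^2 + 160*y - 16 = -c^3 + c^2*(-2*y - 5) + c*(64*y^2 - 90*y + 36) + 128*y^3 - 400*y^2 + 288*y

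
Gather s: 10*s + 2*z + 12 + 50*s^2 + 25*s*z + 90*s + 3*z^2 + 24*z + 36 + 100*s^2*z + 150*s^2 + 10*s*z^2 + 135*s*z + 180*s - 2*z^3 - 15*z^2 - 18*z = s^2*(100*z + 200) + s*(10*z^2 + 160*z + 280) - 2*z^3 - 12*z^2 + 8*z + 48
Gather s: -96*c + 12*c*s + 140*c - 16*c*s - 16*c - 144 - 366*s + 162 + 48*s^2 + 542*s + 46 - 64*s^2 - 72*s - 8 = 28*c - 16*s^2 + s*(104 - 4*c) + 56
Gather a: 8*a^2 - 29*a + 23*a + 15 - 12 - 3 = 8*a^2 - 6*a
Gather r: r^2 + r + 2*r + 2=r^2 + 3*r + 2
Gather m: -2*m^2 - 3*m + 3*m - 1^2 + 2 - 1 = -2*m^2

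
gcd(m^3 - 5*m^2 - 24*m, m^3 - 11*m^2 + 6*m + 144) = m^2 - 5*m - 24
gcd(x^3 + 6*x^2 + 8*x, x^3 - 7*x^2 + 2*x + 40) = x + 2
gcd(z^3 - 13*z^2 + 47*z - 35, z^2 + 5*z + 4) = 1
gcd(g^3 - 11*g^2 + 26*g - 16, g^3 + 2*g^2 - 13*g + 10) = g^2 - 3*g + 2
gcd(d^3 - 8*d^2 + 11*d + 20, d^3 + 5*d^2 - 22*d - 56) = d - 4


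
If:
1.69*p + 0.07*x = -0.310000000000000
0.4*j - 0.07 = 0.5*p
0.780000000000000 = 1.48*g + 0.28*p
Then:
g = 0.00783623860546937*x + 0.561730369422677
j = -0.0517751479289941*x - 0.0542899408284024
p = -0.0414201183431953*x - 0.183431952662722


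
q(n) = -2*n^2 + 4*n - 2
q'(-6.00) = 28.00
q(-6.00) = -98.00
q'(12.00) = -44.00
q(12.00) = -242.00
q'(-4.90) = 23.60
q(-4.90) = -69.62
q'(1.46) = -1.84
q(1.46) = -0.42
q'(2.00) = -4.00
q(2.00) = -2.00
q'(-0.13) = 4.52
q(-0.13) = -2.55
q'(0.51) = 1.96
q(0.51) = -0.48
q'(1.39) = -1.56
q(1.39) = -0.30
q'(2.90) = -7.60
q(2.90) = -7.22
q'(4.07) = -12.28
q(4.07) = -18.85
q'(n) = 4 - 4*n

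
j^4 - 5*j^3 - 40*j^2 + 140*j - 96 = (j - 8)*(j - 2)*(j - 1)*(j + 6)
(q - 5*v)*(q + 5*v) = q^2 - 25*v^2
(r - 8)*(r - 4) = r^2 - 12*r + 32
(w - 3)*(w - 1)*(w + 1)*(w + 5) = w^4 + 2*w^3 - 16*w^2 - 2*w + 15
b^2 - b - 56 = (b - 8)*(b + 7)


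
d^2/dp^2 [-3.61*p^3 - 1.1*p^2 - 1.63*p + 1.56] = -21.66*p - 2.2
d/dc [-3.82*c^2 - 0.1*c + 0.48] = -7.64*c - 0.1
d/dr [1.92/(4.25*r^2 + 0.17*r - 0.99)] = (-16.32*r - 0.3264)/(4.25*r^2 + 0.17*r - 0.99)^2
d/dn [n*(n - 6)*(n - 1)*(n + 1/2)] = 4*n^3 - 39*n^2/2 + 5*n + 3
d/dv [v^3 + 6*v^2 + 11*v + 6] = 3*v^2 + 12*v + 11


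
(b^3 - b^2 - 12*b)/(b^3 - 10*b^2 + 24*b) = (b + 3)/(b - 6)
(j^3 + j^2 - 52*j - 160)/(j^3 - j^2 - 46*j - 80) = (j + 4)/(j + 2)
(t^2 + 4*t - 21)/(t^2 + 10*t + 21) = (t - 3)/(t + 3)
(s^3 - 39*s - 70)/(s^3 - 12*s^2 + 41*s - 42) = (s^2 + 7*s + 10)/(s^2 - 5*s + 6)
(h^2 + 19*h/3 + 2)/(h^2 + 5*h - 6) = (h + 1/3)/(h - 1)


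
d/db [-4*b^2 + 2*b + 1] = 2 - 8*b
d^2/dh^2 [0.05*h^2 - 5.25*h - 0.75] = 0.100000000000000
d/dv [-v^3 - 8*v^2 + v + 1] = -3*v^2 - 16*v + 1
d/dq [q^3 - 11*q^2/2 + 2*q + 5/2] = 3*q^2 - 11*q + 2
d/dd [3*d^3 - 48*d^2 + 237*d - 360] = 9*d^2 - 96*d + 237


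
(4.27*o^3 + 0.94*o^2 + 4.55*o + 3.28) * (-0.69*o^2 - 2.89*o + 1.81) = -2.9463*o^5 - 12.9889*o^4 + 1.8726*o^3 - 13.7113*o^2 - 1.2437*o + 5.9368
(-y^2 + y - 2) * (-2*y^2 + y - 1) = 2*y^4 - 3*y^3 + 6*y^2 - 3*y + 2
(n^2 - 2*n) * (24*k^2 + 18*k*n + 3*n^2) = 24*k^2*n^2 - 48*k^2*n + 18*k*n^3 - 36*k*n^2 + 3*n^4 - 6*n^3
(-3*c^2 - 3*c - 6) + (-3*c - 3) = -3*c^2 - 6*c - 9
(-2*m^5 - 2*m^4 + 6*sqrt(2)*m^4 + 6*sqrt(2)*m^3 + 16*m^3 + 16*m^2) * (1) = -2*m^5 - 2*m^4 + 6*sqrt(2)*m^4 + 6*sqrt(2)*m^3 + 16*m^3 + 16*m^2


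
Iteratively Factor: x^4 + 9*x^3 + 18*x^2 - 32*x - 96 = (x + 4)*(x^3 + 5*x^2 - 2*x - 24) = (x + 4)^2*(x^2 + x - 6) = (x + 3)*(x + 4)^2*(x - 2)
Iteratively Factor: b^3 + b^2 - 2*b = (b - 1)*(b^2 + 2*b) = b*(b - 1)*(b + 2)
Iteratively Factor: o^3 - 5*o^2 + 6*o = (o)*(o^2 - 5*o + 6) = o*(o - 2)*(o - 3)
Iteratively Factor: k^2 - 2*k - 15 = (k - 5)*(k + 3)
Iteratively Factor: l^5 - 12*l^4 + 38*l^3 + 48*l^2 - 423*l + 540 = (l + 3)*(l^4 - 15*l^3 + 83*l^2 - 201*l + 180) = (l - 3)*(l + 3)*(l^3 - 12*l^2 + 47*l - 60) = (l - 4)*(l - 3)*(l + 3)*(l^2 - 8*l + 15) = (l - 4)*(l - 3)^2*(l + 3)*(l - 5)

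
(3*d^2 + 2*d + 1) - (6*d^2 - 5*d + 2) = -3*d^2 + 7*d - 1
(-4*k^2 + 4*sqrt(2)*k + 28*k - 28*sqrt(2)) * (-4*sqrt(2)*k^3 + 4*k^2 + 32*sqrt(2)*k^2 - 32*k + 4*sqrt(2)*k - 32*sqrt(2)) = 16*sqrt(2)*k^5 - 240*sqrt(2)*k^4 - 48*k^4 + 720*k^3 + 896*sqrt(2)*k^3 - 2656*k^2 - 480*k + 1792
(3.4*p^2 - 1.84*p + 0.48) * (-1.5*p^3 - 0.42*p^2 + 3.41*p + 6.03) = -5.1*p^5 + 1.332*p^4 + 11.6468*p^3 + 14.026*p^2 - 9.4584*p + 2.8944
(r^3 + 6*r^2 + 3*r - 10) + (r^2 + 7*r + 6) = r^3 + 7*r^2 + 10*r - 4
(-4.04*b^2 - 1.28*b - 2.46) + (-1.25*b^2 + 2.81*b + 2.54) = -5.29*b^2 + 1.53*b + 0.0800000000000001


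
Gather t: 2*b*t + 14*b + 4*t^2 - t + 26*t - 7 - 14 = 14*b + 4*t^2 + t*(2*b + 25) - 21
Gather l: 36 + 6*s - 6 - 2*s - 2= 4*s + 28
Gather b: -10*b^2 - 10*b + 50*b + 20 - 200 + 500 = -10*b^2 + 40*b + 320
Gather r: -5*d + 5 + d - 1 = 4 - 4*d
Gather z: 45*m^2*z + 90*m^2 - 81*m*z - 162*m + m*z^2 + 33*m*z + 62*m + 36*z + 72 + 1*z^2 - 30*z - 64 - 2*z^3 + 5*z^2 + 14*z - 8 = 90*m^2 - 100*m - 2*z^3 + z^2*(m + 6) + z*(45*m^2 - 48*m + 20)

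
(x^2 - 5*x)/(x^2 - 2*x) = (x - 5)/(x - 2)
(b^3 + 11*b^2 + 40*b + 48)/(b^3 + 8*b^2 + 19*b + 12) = (b + 4)/(b + 1)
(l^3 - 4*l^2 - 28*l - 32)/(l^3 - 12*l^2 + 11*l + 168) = (l^2 + 4*l + 4)/(l^2 - 4*l - 21)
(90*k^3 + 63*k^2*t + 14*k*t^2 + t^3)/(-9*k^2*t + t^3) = (30*k^2 + 11*k*t + t^2)/(t*(-3*k + t))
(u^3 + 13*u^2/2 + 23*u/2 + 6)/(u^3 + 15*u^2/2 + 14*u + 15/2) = (u + 4)/(u + 5)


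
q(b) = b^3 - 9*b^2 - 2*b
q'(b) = 3*b^2 - 18*b - 2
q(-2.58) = -71.92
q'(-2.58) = 64.41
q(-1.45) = -19.07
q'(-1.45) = 30.41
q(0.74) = -6.00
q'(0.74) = -13.68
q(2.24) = -38.40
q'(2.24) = -27.27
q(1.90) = -29.43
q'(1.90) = -25.37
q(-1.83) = -32.61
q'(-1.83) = 40.99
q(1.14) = -12.49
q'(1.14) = -18.62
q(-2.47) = -65.04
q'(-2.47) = 60.76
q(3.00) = -60.00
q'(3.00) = -29.00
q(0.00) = 0.00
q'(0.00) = -2.00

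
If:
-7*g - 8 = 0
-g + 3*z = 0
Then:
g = -8/7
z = -8/21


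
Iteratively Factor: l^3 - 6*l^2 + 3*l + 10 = (l - 5)*(l^2 - l - 2) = (l - 5)*(l + 1)*(l - 2)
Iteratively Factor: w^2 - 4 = (w + 2)*(w - 2)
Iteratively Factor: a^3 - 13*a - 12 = (a + 3)*(a^2 - 3*a - 4) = (a + 1)*(a + 3)*(a - 4)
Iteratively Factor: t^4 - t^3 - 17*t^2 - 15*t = (t + 1)*(t^3 - 2*t^2 - 15*t) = t*(t + 1)*(t^2 - 2*t - 15) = t*(t - 5)*(t + 1)*(t + 3)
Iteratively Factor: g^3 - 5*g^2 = (g)*(g^2 - 5*g) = g^2*(g - 5)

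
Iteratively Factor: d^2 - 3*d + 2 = (d - 2)*(d - 1)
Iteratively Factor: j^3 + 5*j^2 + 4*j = (j)*(j^2 + 5*j + 4) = j*(j + 4)*(j + 1)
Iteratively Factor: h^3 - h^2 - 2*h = (h - 2)*(h^2 + h) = (h - 2)*(h + 1)*(h)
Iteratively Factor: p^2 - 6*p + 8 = (p - 2)*(p - 4)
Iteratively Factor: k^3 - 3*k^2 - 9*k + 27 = (k - 3)*(k^2 - 9) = (k - 3)*(k + 3)*(k - 3)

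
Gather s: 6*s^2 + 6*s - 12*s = 6*s^2 - 6*s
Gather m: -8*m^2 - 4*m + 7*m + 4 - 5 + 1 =-8*m^2 + 3*m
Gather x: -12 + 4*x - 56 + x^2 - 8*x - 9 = x^2 - 4*x - 77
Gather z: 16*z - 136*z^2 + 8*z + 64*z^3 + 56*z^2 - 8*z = 64*z^3 - 80*z^2 + 16*z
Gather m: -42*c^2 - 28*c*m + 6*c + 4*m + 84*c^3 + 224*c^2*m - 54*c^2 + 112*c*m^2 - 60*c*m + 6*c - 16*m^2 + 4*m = 84*c^3 - 96*c^2 + 12*c + m^2*(112*c - 16) + m*(224*c^2 - 88*c + 8)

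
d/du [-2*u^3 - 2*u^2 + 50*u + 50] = -6*u^2 - 4*u + 50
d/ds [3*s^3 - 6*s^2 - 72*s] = 9*s^2 - 12*s - 72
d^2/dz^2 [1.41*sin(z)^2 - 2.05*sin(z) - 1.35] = 2.05*sin(z) + 2.82*cos(2*z)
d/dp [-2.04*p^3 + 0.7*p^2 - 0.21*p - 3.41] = -6.12*p^2 + 1.4*p - 0.21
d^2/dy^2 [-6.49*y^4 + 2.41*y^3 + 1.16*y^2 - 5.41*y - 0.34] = -77.88*y^2 + 14.46*y + 2.32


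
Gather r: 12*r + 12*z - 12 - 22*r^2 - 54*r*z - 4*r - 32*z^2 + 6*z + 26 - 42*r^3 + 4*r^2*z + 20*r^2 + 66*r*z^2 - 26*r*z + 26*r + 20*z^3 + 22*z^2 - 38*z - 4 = -42*r^3 + r^2*(4*z - 2) + r*(66*z^2 - 80*z + 34) + 20*z^3 - 10*z^2 - 20*z + 10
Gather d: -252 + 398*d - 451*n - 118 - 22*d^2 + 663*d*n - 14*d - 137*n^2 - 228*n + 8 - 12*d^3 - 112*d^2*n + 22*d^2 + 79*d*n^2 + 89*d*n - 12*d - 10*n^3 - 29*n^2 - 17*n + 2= -12*d^3 - 112*d^2*n + d*(79*n^2 + 752*n + 372) - 10*n^3 - 166*n^2 - 696*n - 360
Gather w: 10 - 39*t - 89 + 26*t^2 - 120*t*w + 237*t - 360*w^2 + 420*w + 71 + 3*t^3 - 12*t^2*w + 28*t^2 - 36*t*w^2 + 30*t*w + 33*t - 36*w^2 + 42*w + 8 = 3*t^3 + 54*t^2 + 231*t + w^2*(-36*t - 396) + w*(-12*t^2 - 90*t + 462)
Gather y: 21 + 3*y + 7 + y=4*y + 28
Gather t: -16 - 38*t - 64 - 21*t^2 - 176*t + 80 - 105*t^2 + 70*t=-126*t^2 - 144*t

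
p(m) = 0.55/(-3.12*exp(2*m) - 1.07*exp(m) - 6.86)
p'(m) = 0.55*(6.24*exp(2*m) + 1.07*exp(m))/(-3.12*exp(2*m) - 1.07*exp(m) - 6.86)^2 = (3.432*exp(m) + 0.5885)*exp(m)/(3.12*exp(2*m) + 1.07*exp(m) + 6.86)^2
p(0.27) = -0.04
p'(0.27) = 0.04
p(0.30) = -0.04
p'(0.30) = 0.04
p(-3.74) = -0.08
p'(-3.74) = 0.00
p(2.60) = -0.00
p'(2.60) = 0.00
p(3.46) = -0.00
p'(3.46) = 0.00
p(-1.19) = -0.07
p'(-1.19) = 0.01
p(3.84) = -0.00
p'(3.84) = 0.00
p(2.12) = -0.00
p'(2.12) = 0.00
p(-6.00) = -0.08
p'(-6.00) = 0.00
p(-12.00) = -0.08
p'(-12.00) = 0.00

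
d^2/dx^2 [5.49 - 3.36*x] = 0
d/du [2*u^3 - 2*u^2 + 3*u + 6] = 6*u^2 - 4*u + 3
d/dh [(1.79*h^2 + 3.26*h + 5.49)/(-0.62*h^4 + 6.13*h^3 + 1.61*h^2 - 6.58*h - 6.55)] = (2.2196*h^5 - 4.9091*h^4 - 26.3524*h^3 - 117.9879*h^2 - 41.1268*h + 14.7712)/(0.3844*h^8 - 7.6012*h^7 + 35.5805*h^6 + 27.8978*h^5 - 69.9567*h^4 - 101.4906*h^3 + 22.2054*h^2 + 86.198*h + 42.9025)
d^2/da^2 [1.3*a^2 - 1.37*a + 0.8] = 2.60000000000000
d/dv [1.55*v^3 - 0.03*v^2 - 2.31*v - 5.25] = 4.65*v^2 - 0.06*v - 2.31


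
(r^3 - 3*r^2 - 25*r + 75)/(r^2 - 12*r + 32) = (r^3 - 3*r^2 - 25*r + 75)/(r^2 - 12*r + 32)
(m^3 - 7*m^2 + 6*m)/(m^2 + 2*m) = (m^2 - 7*m + 6)/(m + 2)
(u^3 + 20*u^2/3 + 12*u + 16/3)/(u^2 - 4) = (3*u^2 + 14*u + 8)/(3*(u - 2))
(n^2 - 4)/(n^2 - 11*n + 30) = (n^2 - 4)/(n^2 - 11*n + 30)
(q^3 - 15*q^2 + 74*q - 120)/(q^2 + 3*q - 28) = (q^2 - 11*q + 30)/(q + 7)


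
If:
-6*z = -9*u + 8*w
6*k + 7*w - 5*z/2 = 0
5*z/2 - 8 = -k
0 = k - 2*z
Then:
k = 32/9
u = -544/567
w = -152/63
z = 16/9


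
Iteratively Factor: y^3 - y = (y)*(y^2 - 1) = y*(y + 1)*(y - 1)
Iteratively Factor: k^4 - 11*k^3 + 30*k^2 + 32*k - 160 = (k + 2)*(k^3 - 13*k^2 + 56*k - 80) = (k - 4)*(k + 2)*(k^2 - 9*k + 20) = (k - 5)*(k - 4)*(k + 2)*(k - 4)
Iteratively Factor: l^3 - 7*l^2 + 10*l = (l)*(l^2 - 7*l + 10) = l*(l - 5)*(l - 2)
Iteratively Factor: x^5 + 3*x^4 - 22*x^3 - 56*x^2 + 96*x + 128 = (x + 4)*(x^4 - x^3 - 18*x^2 + 16*x + 32) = (x - 2)*(x + 4)*(x^3 + x^2 - 16*x - 16) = (x - 4)*(x - 2)*(x + 4)*(x^2 + 5*x + 4) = (x - 4)*(x - 2)*(x + 1)*(x + 4)*(x + 4)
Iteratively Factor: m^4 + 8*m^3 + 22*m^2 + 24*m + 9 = (m + 3)*(m^3 + 5*m^2 + 7*m + 3) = (m + 1)*(m + 3)*(m^2 + 4*m + 3) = (m + 1)*(m + 3)^2*(m + 1)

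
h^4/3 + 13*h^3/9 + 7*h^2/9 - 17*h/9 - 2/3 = (h/3 + 1)*(h - 1)*(h + 1/3)*(h + 2)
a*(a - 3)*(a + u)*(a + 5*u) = a^4 + 6*a^3*u - 3*a^3 + 5*a^2*u^2 - 18*a^2*u - 15*a*u^2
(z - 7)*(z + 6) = z^2 - z - 42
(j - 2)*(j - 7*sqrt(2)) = j^2 - 7*sqrt(2)*j - 2*j + 14*sqrt(2)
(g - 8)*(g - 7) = g^2 - 15*g + 56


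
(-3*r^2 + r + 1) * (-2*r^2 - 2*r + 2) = 6*r^4 + 4*r^3 - 10*r^2 + 2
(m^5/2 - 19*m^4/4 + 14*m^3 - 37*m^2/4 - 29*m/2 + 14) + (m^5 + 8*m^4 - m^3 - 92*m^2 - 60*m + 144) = 3*m^5/2 + 13*m^4/4 + 13*m^3 - 405*m^2/4 - 149*m/2 + 158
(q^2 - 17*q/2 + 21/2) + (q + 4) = q^2 - 15*q/2 + 29/2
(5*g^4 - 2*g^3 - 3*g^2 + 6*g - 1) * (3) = 15*g^4 - 6*g^3 - 9*g^2 + 18*g - 3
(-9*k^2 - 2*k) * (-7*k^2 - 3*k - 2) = 63*k^4 + 41*k^3 + 24*k^2 + 4*k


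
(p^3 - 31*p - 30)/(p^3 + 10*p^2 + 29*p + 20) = (p - 6)/(p + 4)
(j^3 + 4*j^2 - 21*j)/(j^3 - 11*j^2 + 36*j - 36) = j*(j + 7)/(j^2 - 8*j + 12)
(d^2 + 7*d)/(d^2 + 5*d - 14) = d/(d - 2)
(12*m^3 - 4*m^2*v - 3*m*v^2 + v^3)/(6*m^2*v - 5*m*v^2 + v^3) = (2*m + v)/v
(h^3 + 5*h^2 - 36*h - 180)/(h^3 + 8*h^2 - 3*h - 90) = (h - 6)/(h - 3)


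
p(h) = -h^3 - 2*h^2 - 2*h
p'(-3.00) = -17.00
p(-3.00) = 15.00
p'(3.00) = -41.00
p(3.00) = -51.00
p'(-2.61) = -12.00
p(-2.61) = 9.38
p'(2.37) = -28.33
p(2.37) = -29.29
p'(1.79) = -18.77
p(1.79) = -15.72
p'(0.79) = -7.03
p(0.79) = -3.32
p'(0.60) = -5.48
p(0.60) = -2.14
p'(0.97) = -8.70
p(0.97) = -4.73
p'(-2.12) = -7.00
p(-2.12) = 4.78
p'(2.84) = -37.56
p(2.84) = -44.72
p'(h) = -3*h^2 - 4*h - 2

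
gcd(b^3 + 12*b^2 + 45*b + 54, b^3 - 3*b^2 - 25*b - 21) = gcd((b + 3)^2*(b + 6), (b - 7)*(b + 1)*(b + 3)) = b + 3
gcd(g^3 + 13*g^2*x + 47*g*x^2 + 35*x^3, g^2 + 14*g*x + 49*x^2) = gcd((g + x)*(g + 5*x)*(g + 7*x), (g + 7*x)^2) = g + 7*x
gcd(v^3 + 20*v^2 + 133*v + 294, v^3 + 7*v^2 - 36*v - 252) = v^2 + 13*v + 42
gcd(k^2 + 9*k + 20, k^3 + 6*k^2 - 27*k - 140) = k + 4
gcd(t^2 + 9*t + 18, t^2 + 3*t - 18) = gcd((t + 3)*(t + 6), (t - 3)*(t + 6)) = t + 6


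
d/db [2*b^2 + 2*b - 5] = 4*b + 2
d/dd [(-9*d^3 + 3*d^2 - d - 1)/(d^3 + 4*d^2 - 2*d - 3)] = (-39*d^4 + 38*d^3 + 82*d^2 - 10*d + 1)/(d^6 + 8*d^5 + 12*d^4 - 22*d^3 - 20*d^2 + 12*d + 9)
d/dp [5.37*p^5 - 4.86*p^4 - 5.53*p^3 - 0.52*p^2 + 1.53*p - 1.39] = 26.85*p^4 - 19.44*p^3 - 16.59*p^2 - 1.04*p + 1.53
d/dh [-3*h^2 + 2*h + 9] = 2 - 6*h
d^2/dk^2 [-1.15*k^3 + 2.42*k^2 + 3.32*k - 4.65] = 4.84 - 6.9*k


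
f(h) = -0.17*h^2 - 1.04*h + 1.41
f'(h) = -0.34*h - 1.04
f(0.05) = 1.36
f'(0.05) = -1.06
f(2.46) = -2.18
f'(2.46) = -1.88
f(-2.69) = 2.98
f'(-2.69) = -0.13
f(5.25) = -8.74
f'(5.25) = -2.82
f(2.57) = -2.39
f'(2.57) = -1.91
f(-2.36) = 2.92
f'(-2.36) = -0.24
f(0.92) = 0.31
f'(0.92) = -1.35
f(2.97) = -3.18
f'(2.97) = -2.05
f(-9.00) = -3.00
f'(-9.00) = 2.02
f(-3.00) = 3.00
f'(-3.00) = -0.02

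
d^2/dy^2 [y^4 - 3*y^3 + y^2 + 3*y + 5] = 12*y^2 - 18*y + 2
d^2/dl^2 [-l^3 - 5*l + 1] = -6*l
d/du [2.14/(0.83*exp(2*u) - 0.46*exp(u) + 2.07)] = (0.9844 - 3.5524*exp(u))*exp(u)/(0.83*exp(2*u) - 0.46*exp(u) + 2.07)^2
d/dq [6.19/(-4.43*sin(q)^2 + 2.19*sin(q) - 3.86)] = (54.8434*sin(q) - 13.5561)*cos(q)/(4.43*sin(q)^2 - 2.19*sin(q) + 3.86)^2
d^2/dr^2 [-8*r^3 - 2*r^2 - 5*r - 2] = -48*r - 4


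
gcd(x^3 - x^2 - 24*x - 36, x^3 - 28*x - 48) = x^2 - 4*x - 12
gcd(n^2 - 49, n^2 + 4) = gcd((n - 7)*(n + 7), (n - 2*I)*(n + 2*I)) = 1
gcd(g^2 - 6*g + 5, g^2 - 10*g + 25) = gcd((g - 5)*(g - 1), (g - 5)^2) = g - 5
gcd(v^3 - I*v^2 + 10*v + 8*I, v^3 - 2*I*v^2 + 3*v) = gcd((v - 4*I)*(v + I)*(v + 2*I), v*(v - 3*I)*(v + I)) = v + I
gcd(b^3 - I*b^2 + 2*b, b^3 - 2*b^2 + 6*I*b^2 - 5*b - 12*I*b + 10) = b + I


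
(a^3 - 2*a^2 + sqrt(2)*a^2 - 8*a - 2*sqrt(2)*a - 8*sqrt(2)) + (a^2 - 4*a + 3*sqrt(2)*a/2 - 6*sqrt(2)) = a^3 - a^2 + sqrt(2)*a^2 - 12*a - sqrt(2)*a/2 - 14*sqrt(2)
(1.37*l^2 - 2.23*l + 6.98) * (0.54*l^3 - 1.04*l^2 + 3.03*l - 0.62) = 0.7398*l^5 - 2.629*l^4 + 10.2395*l^3 - 14.8655*l^2 + 22.532*l - 4.3276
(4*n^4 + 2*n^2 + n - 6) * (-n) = -4*n^5 - 2*n^3 - n^2 + 6*n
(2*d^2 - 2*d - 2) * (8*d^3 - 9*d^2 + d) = 16*d^5 - 34*d^4 + 4*d^3 + 16*d^2 - 2*d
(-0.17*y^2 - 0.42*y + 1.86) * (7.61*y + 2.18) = -1.2937*y^3 - 3.5668*y^2 + 13.239*y + 4.0548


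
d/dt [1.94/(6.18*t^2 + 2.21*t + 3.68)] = (-23.9784*t - 4.2874)/(6.18*t^2 + 2.21*t + 3.68)^2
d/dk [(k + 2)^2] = 2*k + 4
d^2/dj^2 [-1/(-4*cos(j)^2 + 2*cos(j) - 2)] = (16*sin(j)^4 - sin(j)^2 + 17*cos(j)/2 - 3*cos(3*j)/2 - 13)/(2*(2*sin(j)^2 + cos(j) - 3)^3)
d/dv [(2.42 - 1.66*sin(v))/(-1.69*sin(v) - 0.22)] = 4.455*cos(v)/(1.69*sin(v) + 0.22)^2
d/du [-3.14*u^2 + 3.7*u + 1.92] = 3.7 - 6.28*u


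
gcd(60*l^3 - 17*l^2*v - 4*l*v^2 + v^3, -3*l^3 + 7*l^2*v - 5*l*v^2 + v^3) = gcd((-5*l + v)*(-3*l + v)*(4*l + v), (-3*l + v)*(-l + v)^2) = -3*l + v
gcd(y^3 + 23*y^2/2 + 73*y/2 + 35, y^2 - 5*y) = 1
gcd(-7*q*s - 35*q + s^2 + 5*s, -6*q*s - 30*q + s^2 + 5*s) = s + 5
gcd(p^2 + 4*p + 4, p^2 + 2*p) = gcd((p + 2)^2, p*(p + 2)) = p + 2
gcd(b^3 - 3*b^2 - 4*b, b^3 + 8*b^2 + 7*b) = b^2 + b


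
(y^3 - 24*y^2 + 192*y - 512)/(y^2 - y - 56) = (y^2 - 16*y + 64)/(y + 7)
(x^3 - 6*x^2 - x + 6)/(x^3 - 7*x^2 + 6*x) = (x + 1)/x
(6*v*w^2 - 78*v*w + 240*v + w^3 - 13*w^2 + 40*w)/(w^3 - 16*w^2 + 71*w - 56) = (6*v*w - 30*v + w^2 - 5*w)/(w^2 - 8*w + 7)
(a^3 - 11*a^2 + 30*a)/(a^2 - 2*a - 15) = a*(a - 6)/(a + 3)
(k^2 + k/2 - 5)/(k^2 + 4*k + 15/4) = 2*(k - 2)/(2*k + 3)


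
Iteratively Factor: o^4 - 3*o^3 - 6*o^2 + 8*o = (o - 4)*(o^3 + o^2 - 2*o) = (o - 4)*(o - 1)*(o^2 + 2*o) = (o - 4)*(o - 1)*(o + 2)*(o)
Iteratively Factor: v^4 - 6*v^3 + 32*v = (v - 4)*(v^3 - 2*v^2 - 8*v) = (v - 4)^2*(v^2 + 2*v) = (v - 4)^2*(v + 2)*(v)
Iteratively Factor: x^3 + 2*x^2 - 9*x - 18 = (x + 3)*(x^2 - x - 6) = (x - 3)*(x + 3)*(x + 2)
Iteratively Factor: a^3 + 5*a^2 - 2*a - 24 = (a + 3)*(a^2 + 2*a - 8) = (a + 3)*(a + 4)*(a - 2)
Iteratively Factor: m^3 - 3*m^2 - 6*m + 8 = (m - 1)*(m^2 - 2*m - 8) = (m - 4)*(m - 1)*(m + 2)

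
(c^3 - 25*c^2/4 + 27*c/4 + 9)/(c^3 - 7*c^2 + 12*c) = (c + 3/4)/c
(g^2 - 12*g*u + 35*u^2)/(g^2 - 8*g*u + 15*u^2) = (-g + 7*u)/(-g + 3*u)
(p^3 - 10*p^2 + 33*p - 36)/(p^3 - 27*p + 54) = (p - 4)/(p + 6)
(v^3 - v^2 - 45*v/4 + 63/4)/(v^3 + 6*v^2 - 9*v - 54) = (v^2 + 2*v - 21/4)/(v^2 + 9*v + 18)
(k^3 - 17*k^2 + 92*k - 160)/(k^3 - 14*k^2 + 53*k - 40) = (k - 4)/(k - 1)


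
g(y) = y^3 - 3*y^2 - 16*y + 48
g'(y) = 3*y^2 - 6*y - 16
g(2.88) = 0.92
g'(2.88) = -8.40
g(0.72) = 35.30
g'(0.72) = -18.76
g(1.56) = 19.54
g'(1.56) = -18.06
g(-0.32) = 52.78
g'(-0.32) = -13.77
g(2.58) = 3.92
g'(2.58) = -11.51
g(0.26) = 43.65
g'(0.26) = -17.36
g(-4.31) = -18.83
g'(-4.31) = 65.59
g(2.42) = 5.88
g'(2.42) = -12.95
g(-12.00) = -1920.00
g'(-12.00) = 488.00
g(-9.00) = -780.00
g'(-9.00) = 281.00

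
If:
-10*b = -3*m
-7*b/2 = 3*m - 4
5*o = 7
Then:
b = 8/27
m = 80/81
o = 7/5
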